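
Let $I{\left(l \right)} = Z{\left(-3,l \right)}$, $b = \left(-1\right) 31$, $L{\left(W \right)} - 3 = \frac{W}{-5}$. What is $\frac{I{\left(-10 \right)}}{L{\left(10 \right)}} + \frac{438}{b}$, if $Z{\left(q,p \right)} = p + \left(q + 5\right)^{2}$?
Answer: $- \frac{624}{31} \approx -20.129$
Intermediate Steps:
$L{\left(W \right)} = 3 - \frac{W}{5}$ ($L{\left(W \right)} = 3 + \frac{W}{-5} = 3 + W \left(- \frac{1}{5}\right) = 3 - \frac{W}{5}$)
$b = -31$
$Z{\left(q,p \right)} = p + \left(5 + q\right)^{2}$
$I{\left(l \right)} = 4 + l$ ($I{\left(l \right)} = l + \left(5 - 3\right)^{2} = l + 2^{2} = l + 4 = 4 + l$)
$\frac{I{\left(-10 \right)}}{L{\left(10 \right)}} + \frac{438}{b} = \frac{4 - 10}{3 - 2} + \frac{438}{-31} = - \frac{6}{3 - 2} + 438 \left(- \frac{1}{31}\right) = - \frac{6}{1} - \frac{438}{31} = \left(-6\right) 1 - \frac{438}{31} = -6 - \frac{438}{31} = - \frac{624}{31}$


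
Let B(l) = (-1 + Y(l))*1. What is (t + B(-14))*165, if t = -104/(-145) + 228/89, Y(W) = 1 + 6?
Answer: 3951618/2581 ≈ 1531.0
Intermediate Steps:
Y(W) = 7
t = 42316/12905 (t = -104*(-1/145) + 228*(1/89) = 104/145 + 228/89 = 42316/12905 ≈ 3.2790)
B(l) = 6 (B(l) = (-1 + 7)*1 = 6*1 = 6)
(t + B(-14))*165 = (42316/12905 + 6)*165 = (119746/12905)*165 = 3951618/2581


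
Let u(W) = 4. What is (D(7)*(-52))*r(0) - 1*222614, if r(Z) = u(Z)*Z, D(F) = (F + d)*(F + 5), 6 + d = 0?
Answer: -222614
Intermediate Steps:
d = -6 (d = -6 + 0 = -6)
D(F) = (-6 + F)*(5 + F) (D(F) = (F - 6)*(F + 5) = (-6 + F)*(5 + F))
r(Z) = 4*Z
(D(7)*(-52))*r(0) - 1*222614 = ((-30 + 7**2 - 1*7)*(-52))*(4*0) - 1*222614 = ((-30 + 49 - 7)*(-52))*0 - 222614 = (12*(-52))*0 - 222614 = -624*0 - 222614 = 0 - 222614 = -222614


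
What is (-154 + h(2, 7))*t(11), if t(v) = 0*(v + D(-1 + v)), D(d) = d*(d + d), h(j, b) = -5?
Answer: 0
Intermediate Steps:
D(d) = 2*d² (D(d) = d*(2*d) = 2*d²)
t(v) = 0 (t(v) = 0*(v + 2*(-1 + v)²) = 0)
(-154 + h(2, 7))*t(11) = (-154 - 5)*0 = -159*0 = 0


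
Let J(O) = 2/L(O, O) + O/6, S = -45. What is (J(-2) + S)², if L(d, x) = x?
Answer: 19321/9 ≈ 2146.8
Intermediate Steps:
J(O) = 2/O + O/6
(J(-2) + S)² = ((2/(-2) + (⅙)*(-2)) - 45)² = ((2*(-½) - ⅓) - 45)² = ((-1 - ⅓) - 45)² = (-4/3 - 45)² = (-139/3)² = 19321/9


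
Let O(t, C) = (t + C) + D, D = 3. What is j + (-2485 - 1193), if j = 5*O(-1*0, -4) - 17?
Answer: -3700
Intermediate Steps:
O(t, C) = 3 + C + t (O(t, C) = (t + C) + 3 = (C + t) + 3 = 3 + C + t)
j = -22 (j = 5*(3 - 4 - 1*0) - 17 = 5*(3 - 4 + 0) - 17 = 5*(-1) - 17 = -5 - 17 = -22)
j + (-2485 - 1193) = -22 + (-2485 - 1193) = -22 - 3678 = -3700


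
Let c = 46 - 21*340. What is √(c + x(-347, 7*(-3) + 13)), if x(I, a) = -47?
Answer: I*√7141 ≈ 84.504*I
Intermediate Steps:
c = -7094 (c = 46 - 7140 = -7094)
√(c + x(-347, 7*(-3) + 13)) = √(-7094 - 47) = √(-7141) = I*√7141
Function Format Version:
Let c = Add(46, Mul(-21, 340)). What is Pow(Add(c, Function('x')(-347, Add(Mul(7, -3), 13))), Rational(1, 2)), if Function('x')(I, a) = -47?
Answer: Mul(I, Pow(7141, Rational(1, 2))) ≈ Mul(84.504, I)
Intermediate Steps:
c = -7094 (c = Add(46, -7140) = -7094)
Pow(Add(c, Function('x')(-347, Add(Mul(7, -3), 13))), Rational(1, 2)) = Pow(Add(-7094, -47), Rational(1, 2)) = Pow(-7141, Rational(1, 2)) = Mul(I, Pow(7141, Rational(1, 2)))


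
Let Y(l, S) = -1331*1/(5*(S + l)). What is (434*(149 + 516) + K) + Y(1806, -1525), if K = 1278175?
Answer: 2201331594/1405 ≈ 1.5668e+6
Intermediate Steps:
Y(l, S) = -1331/(5*S + 5*l)
(434*(149 + 516) + K) + Y(1806, -1525) = (434*(149 + 516) + 1278175) - 1331/(5*(-1525) + 5*1806) = (434*665 + 1278175) - 1331/(-7625 + 9030) = (288610 + 1278175) - 1331/1405 = 1566785 - 1331*1/1405 = 1566785 - 1331/1405 = 2201331594/1405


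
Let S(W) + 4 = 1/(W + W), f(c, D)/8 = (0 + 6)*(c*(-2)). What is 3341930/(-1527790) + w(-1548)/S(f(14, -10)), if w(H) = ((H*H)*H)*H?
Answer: -2358178919961534997361/1642832587 ≈ -1.4354e+12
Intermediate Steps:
f(c, D) = -96*c (f(c, D) = 8*((0 + 6)*(c*(-2))) = 8*(6*(-2*c)) = 8*(-12*c) = -96*c)
w(H) = H⁴ (w(H) = (H²*H)*H = H³*H = H⁴)
S(W) = -4 + 1/(2*W) (S(W) = -4 + 1/(W + W) = -4 + 1/(2*W))
3341930/(-1527790) + w(-1548)/S(f(14, -10)) = 3341930/(-1527790) + (-1548)⁴/(-4 + 1/(2*((-96*14)))) = 3341930*(-1/1527790) + 5742272860416/(-4 + (½)/(-1344)) = -334193/152779 + 5742272860416/(-4 + (½)*(-1/1344)) = -334193/152779 + 5742272860416/(-4 - 1/2688) = -334193/152779 + 5742272860416/(-10753/2688) = -334193/152779 + 5742272860416*(-2688/10753) = -334193/152779 - 15435229448798208/10753 = -2358178919961534997361/1642832587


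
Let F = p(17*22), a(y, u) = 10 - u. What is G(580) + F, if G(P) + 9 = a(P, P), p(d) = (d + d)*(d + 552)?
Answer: 692069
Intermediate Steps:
p(d) = 2*d*(552 + d) (p(d) = (2*d)*(552 + d) = 2*d*(552 + d))
F = 692648 (F = 2*(17*22)*(552 + 17*22) = 2*374*(552 + 374) = 2*374*926 = 692648)
G(P) = 1 - P (G(P) = -9 + (10 - P) = 1 - P)
G(580) + F = (1 - 1*580) + 692648 = (1 - 580) + 692648 = -579 + 692648 = 692069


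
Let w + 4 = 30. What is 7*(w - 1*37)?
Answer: -77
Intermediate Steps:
w = 26 (w = -4 + 30 = 26)
7*(w - 1*37) = 7*(26 - 1*37) = 7*(26 - 37) = 7*(-11) = -77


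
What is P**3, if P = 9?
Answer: 729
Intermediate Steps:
P**3 = 9**3 = 729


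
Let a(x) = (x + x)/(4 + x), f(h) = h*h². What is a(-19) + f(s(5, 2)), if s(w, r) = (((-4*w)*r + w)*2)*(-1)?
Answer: 5145038/15 ≈ 3.4300e+5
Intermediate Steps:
s(w, r) = -2*w + 8*r*w (s(w, r) = ((-4*r*w + w)*2)*(-1) = ((w - 4*r*w)*2)*(-1) = (2*w - 8*r*w)*(-1) = -2*w + 8*r*w)
f(h) = h³
a(x) = 2*x/(4 + x) (a(x) = (2*x)/(4 + x) = 2*x/(4 + x))
a(-19) + f(s(5, 2)) = 2*(-19)/(4 - 19) + (2*5*(-1 + 4*2))³ = 2*(-19)/(-15) + (2*5*(-1 + 8))³ = 2*(-19)*(-1/15) + (2*5*7)³ = 38/15 + 70³ = 38/15 + 343000 = 5145038/15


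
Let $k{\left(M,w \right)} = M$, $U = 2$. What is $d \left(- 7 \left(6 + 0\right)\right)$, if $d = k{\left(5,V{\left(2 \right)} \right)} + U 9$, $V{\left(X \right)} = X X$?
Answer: $-966$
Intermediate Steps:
$V{\left(X \right)} = X^{2}$
$d = 23$ ($d = 5 + 2 \cdot 9 = 5 + 18 = 23$)
$d \left(- 7 \left(6 + 0\right)\right) = 23 \left(- 7 \left(6 + 0\right)\right) = 23 \left(\left(-7\right) 6\right) = 23 \left(-42\right) = -966$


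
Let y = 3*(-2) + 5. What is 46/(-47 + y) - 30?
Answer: -743/24 ≈ -30.958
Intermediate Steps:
y = -1 (y = -6 + 5 = -1)
46/(-47 + y) - 30 = 46/(-47 - 1) - 30 = 46/(-48) - 30 = -1/48*46 - 30 = -23/24 - 30 = -743/24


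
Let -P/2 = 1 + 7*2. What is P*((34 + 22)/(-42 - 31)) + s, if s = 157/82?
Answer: 149221/5986 ≈ 24.928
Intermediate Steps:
s = 157/82 (s = 157*(1/82) = 157/82 ≈ 1.9146)
P = -30 (P = -2*(1 + 7*2) = -2*(1 + 14) = -2*15 = -30)
P*((34 + 22)/(-42 - 31)) + s = -30*(34 + 22)/(-42 - 31) + 157/82 = -1680/(-73) + 157/82 = -1680*(-1)/73 + 157/82 = -30*(-56/73) + 157/82 = 1680/73 + 157/82 = 149221/5986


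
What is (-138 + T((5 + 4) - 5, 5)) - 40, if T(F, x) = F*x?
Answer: -158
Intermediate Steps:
(-138 + T((5 + 4) - 5, 5)) - 40 = (-138 + ((5 + 4) - 5)*5) - 40 = (-138 + (9 - 5)*5) - 40 = (-138 + 4*5) - 40 = (-138 + 20) - 40 = -118 - 40 = -158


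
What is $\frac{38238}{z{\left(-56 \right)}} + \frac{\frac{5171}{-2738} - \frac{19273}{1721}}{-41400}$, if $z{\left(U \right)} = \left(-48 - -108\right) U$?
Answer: $- \frac{86334428363}{7586477780} \approx -11.38$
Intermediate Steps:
$z{\left(U \right)} = 60 U$ ($z{\left(U \right)} = \left(-48 + 108\right) U = 60 U$)
$\frac{38238}{z{\left(-56 \right)}} + \frac{\frac{5171}{-2738} - \frac{19273}{1721}}{-41400} = \frac{38238}{60 \left(-56\right)} + \frac{\frac{5171}{-2738} - \frac{19273}{1721}}{-41400} = \frac{38238}{-3360} + \left(5171 \left(- \frac{1}{2738}\right) - \frac{19273}{1721}\right) \left(- \frac{1}{41400}\right) = 38238 \left(- \frac{1}{3360}\right) + \left(- \frac{5171}{2738} - \frac{19273}{1721}\right) \left(- \frac{1}{41400}\right) = - \frac{6373}{560} - - \frac{1370417}{4335130160} = - \frac{6373}{560} + \frac{1370417}{4335130160} = - \frac{86334428363}{7586477780}$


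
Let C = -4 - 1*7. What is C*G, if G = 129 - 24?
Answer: -1155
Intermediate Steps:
G = 105
C = -11 (C = -4 - 7 = -11)
C*G = -11*105 = -1155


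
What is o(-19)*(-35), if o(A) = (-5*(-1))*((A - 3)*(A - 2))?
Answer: -80850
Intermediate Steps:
o(A) = 5*(-3 + A)*(-2 + A) (o(A) = 5*((-3 + A)*(-2 + A)) = 5*(-3 + A)*(-2 + A))
o(-19)*(-35) = (30 - 25*(-19) + 5*(-19)**2)*(-35) = (30 + 475 + 5*361)*(-35) = (30 + 475 + 1805)*(-35) = 2310*(-35) = -80850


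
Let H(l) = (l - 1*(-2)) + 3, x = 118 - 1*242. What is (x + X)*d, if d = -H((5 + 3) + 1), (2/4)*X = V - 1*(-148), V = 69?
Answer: -4340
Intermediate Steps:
x = -124 (x = 118 - 242 = -124)
X = 434 (X = 2*(69 - 1*(-148)) = 2*(69 + 148) = 2*217 = 434)
H(l) = 5 + l (H(l) = (l + 2) + 3 = (2 + l) + 3 = 5 + l)
d = -14 (d = -(5 + ((5 + 3) + 1)) = -(5 + (8 + 1)) = -(5 + 9) = -1*14 = -14)
(x + X)*d = (-124 + 434)*(-14) = 310*(-14) = -4340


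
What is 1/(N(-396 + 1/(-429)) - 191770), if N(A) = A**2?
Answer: -184041/6432629345 ≈ -2.8611e-5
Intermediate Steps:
1/(N(-396 + 1/(-429)) - 191770) = 1/((-396 + 1/(-429))**2 - 191770) = 1/((-396 - 1/429)**2 - 191770) = 1/((-169885/429)**2 - 191770) = 1/(28860913225/184041 - 191770) = 1/(-6432629345/184041) = -184041/6432629345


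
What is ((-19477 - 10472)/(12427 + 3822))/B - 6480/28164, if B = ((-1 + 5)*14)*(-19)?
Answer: -9265735137/40577132792 ≈ -0.22835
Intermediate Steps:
B = -1064 (B = (4*14)*(-19) = 56*(-19) = -1064)
((-19477 - 10472)/(12427 + 3822))/B - 6480/28164 = ((-19477 - 10472)/(12427 + 3822))/(-1064) - 6480/28164 = -29949/16249*(-1/1064) - 6480*1/28164 = -29949*1/16249*(-1/1064) - 540/2347 = -29949/16249*(-1/1064) - 540/2347 = 29949/17288936 - 540/2347 = -9265735137/40577132792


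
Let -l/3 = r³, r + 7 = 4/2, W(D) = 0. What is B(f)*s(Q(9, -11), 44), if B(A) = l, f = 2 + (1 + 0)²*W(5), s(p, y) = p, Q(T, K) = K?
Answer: -4125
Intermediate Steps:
r = -5 (r = -7 + 4/2 = -7 + 4*(½) = -7 + 2 = -5)
f = 2 (f = 2 + (1 + 0)²*0 = 2 + 1²*0 = 2 + 1*0 = 2 + 0 = 2)
l = 375 (l = -3*(-5)³ = -3*(-125) = 375)
B(A) = 375
B(f)*s(Q(9, -11), 44) = 375*(-11) = -4125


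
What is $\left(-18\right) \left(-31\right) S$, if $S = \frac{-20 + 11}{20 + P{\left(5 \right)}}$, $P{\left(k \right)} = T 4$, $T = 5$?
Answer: $- \frac{2511}{20} \approx -125.55$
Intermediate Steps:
$P{\left(k \right)} = 20$ ($P{\left(k \right)} = 5 \cdot 4 = 20$)
$S = - \frac{9}{40}$ ($S = \frac{-20 + 11}{20 + 20} = - \frac{9}{40} \approx -0.225$)
$\left(-18\right) \left(-31\right) S = \left(-18\right) \left(-31\right) \left(- \frac{9}{40}\right) = 558 \left(- \frac{9}{40}\right) = - \frac{2511}{20}$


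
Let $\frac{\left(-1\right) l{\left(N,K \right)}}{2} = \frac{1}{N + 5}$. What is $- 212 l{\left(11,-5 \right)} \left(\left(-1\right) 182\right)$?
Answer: $-4823$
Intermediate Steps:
$l{\left(N,K \right)} = - \frac{2}{5 + N}$ ($l{\left(N,K \right)} = - \frac{2}{N + 5} = - \frac{2}{5 + N}$)
$- 212 l{\left(11,-5 \right)} \left(\left(-1\right) 182\right) = - 212 \left(- \frac{2}{5 + 11}\right) \left(\left(-1\right) 182\right) = - 212 \left(- \frac{2}{16}\right) \left(-182\right) = - 212 \left(\left(-2\right) \frac{1}{16}\right) \left(-182\right) = \left(-212\right) \left(- \frac{1}{8}\right) \left(-182\right) = \frac{53}{2} \left(-182\right) = -4823$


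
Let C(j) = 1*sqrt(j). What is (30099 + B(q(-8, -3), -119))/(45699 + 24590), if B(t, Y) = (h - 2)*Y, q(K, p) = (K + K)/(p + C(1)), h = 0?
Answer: 30337/70289 ≈ 0.43160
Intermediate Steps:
C(j) = sqrt(j)
q(K, p) = 2*K/(1 + p) (q(K, p) = (K + K)/(p + sqrt(1)) = (2*K)/(p + 1) = (2*K)/(1 + p) = 2*K/(1 + p))
B(t, Y) = -2*Y (B(t, Y) = (0 - 2)*Y = -2*Y)
(30099 + B(q(-8, -3), -119))/(45699 + 24590) = (30099 - 2*(-119))/(45699 + 24590) = (30099 + 238)/70289 = 30337*(1/70289) = 30337/70289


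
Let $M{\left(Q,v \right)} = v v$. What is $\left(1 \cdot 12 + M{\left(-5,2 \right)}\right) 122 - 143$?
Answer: $1809$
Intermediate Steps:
$M{\left(Q,v \right)} = v^{2}$
$\left(1 \cdot 12 + M{\left(-5,2 \right)}\right) 122 - 143 = \left(1 \cdot 12 + 2^{2}\right) 122 - 143 = \left(12 + 4\right) 122 - 143 = 16 \cdot 122 - 143 = 1952 - 143 = 1809$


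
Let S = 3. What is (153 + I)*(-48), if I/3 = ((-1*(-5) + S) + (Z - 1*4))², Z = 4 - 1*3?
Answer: -10944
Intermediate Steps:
Z = 1 (Z = 4 - 3 = 1)
I = 75 (I = 3*((-1*(-5) + 3) + (1 - 1*4))² = 3*((5 + 3) + (1 - 4))² = 3*(8 - 3)² = 3*5² = 3*25 = 75)
(153 + I)*(-48) = (153 + 75)*(-48) = 228*(-48) = -10944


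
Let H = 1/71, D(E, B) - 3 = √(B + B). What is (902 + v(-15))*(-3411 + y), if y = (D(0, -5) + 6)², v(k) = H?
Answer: -213903620/71 + 1152774*I*√10/71 ≈ -3.0127e+6 + 51344.0*I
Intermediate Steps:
D(E, B) = 3 + √2*√B (D(E, B) = 3 + √(B + B) = 3 + √(2*B) = 3 + √2*√B)
H = 1/71 ≈ 0.014085
v(k) = 1/71
y = (9 + I*√10)² (y = ((3 + √2*√(-5)) + 6)² = ((3 + √2*(I*√5)) + 6)² = ((3 + I*√10) + 6)² = (9 + I*√10)² ≈ 71.0 + 56.921*I)
(902 + v(-15))*(-3411 + y) = (902 + 1/71)*(-3411 + (9 + I*√10)²) = 64043*(-3411 + (9 + I*√10)²)/71 = -218450673/71 + 64043*(9 + I*√10)²/71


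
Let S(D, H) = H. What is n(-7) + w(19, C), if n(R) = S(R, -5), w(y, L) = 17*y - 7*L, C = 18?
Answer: 192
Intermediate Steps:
w(y, L) = -7*L + 17*y
n(R) = -5
n(-7) + w(19, C) = -5 + (-7*18 + 17*19) = -5 + (-126 + 323) = -5 + 197 = 192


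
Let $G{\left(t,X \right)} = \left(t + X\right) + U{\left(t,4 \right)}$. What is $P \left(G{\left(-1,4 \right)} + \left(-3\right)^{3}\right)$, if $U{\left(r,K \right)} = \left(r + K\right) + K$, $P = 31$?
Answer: $-527$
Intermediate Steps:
$U{\left(r,K \right)} = r + 2 K$ ($U{\left(r,K \right)} = \left(K + r\right) + K = r + 2 K$)
$G{\left(t,X \right)} = 8 + X + 2 t$ ($G{\left(t,X \right)} = \left(t + X\right) + \left(t + 2 \cdot 4\right) = \left(X + t\right) + \left(t + 8\right) = \left(X + t\right) + \left(8 + t\right) = 8 + X + 2 t$)
$P \left(G{\left(-1,4 \right)} + \left(-3\right)^{3}\right) = 31 \left(\left(8 + 4 + 2 \left(-1\right)\right) + \left(-3\right)^{3}\right) = 31 \left(\left(8 + 4 - 2\right) - 27\right) = 31 \left(10 - 27\right) = 31 \left(-17\right) = -527$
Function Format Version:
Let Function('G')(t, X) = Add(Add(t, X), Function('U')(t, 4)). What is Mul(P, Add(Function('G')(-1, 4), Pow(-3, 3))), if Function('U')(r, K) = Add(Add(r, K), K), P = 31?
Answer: -527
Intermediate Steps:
Function('U')(r, K) = Add(r, Mul(2, K)) (Function('U')(r, K) = Add(Add(K, r), K) = Add(r, Mul(2, K)))
Function('G')(t, X) = Add(8, X, Mul(2, t)) (Function('G')(t, X) = Add(Add(t, X), Add(t, Mul(2, 4))) = Add(Add(X, t), Add(t, 8)) = Add(Add(X, t), Add(8, t)) = Add(8, X, Mul(2, t)))
Mul(P, Add(Function('G')(-1, 4), Pow(-3, 3))) = Mul(31, Add(Add(8, 4, Mul(2, -1)), Pow(-3, 3))) = Mul(31, Add(Add(8, 4, -2), -27)) = Mul(31, Add(10, -27)) = Mul(31, -17) = -527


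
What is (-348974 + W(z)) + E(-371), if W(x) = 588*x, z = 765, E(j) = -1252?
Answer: 99594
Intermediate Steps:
(-348974 + W(z)) + E(-371) = (-348974 + 588*765) - 1252 = (-348974 + 449820) - 1252 = 100846 - 1252 = 99594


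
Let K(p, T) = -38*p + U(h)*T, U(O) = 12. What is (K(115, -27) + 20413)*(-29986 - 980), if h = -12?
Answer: -486754554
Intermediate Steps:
K(p, T) = -38*p + 12*T
(K(115, -27) + 20413)*(-29986 - 980) = ((-38*115 + 12*(-27)) + 20413)*(-29986 - 980) = ((-4370 - 324) + 20413)*(-30966) = (-4694 + 20413)*(-30966) = 15719*(-30966) = -486754554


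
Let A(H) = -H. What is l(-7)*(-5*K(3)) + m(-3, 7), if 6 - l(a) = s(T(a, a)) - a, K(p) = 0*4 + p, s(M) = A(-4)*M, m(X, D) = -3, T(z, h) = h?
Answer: -408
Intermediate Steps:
s(M) = 4*M (s(M) = (-1*(-4))*M = 4*M)
K(p) = p (K(p) = 0 + p = p)
l(a) = 6 - 3*a (l(a) = 6 - (4*a - a) = 6 - 3*a)
l(-7)*(-5*K(3)) + m(-3, 7) = (6 - 3*(-7))*(-5*3) - 3 = (6 + 21)*(-15) - 3 = 27*(-15) - 3 = -405 - 3 = -408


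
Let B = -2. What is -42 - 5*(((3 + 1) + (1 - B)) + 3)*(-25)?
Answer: 1208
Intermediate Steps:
-42 - 5*(((3 + 1) + (1 - B)) + 3)*(-25) = -42 - 5*(((3 + 1) + (1 - 1*(-2))) + 3)*(-25) = -42 - 5*((4 + (1 + 2)) + 3)*(-25) = -42 - 5*((4 + 3) + 3)*(-25) = -42 - 5*(7 + 3)*(-25) = -42 - 5*10*(-25) = -42 - 50*(-25) = -42 + 1250 = 1208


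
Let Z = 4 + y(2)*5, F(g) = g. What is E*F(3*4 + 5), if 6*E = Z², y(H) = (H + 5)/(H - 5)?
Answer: 8993/54 ≈ 166.54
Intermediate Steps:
y(H) = (5 + H)/(-5 + H)
Z = -23/3 (Z = 4 + ((5 + 2)/(-5 + 2))*5 = 4 + (7/(-3))*5 = 4 - ⅓*7*5 = 4 - 7/3*5 = 4 - 35/3 = -23/3 ≈ -7.6667)
E = 529/54 (E = (-23/3)²/6 = (⅙)*(529/9) = 529/54 ≈ 9.7963)
E*F(3*4 + 5) = 529*(3*4 + 5)/54 = 529*(12 + 5)/54 = (529/54)*17 = 8993/54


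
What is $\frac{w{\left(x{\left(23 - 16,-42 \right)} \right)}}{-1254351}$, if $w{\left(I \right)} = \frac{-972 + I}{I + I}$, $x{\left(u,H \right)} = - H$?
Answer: $\frac{155}{17560914} \approx 8.8264 \cdot 10^{-6}$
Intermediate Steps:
$w{\left(I \right)} = \frac{-972 + I}{2 I}$
$\frac{w{\left(x{\left(23 - 16,-42 \right)} \right)}}{-1254351} = \frac{\frac{1}{2} \frac{1}{\left(-1\right) \left(-42\right)} \left(-972 - -42\right)}{-1254351} = \frac{-972 + 42}{2 \cdot 42} \left(- \frac{1}{1254351}\right) = \frac{1}{2} \cdot \frac{1}{42} \left(-930\right) \left(- \frac{1}{1254351}\right) = \left(- \frac{155}{14}\right) \left(- \frac{1}{1254351}\right) = \frac{155}{17560914}$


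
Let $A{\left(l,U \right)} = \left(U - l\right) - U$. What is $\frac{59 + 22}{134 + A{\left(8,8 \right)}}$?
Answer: $\frac{9}{14} \approx 0.64286$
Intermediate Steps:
$A{\left(l,U \right)} = - l$
$\frac{59 + 22}{134 + A{\left(8,8 \right)}} = \frac{59 + 22}{134 - 8} = \frac{81}{134 - 8} = \frac{81}{126} = 81 \cdot \frac{1}{126} = \frac{9}{14}$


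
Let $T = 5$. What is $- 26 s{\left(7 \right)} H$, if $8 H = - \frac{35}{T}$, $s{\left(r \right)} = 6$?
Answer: $\frac{273}{2} \approx 136.5$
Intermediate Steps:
$H = - \frac{7}{8}$ ($H = \frac{\left(-35\right) \frac{1}{5}}{8} = \frac{1}{8} \left(-7\right) = - \frac{7}{8} \approx -0.875$)
$- 26 s{\left(7 \right)} H = \left(-26\right) 6 \left(- \frac{7}{8}\right) = \left(-156\right) \left(- \frac{7}{8}\right) = \frac{273}{2}$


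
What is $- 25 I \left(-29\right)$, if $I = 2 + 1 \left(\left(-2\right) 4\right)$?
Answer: $-4350$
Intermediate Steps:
$I = -6$ ($I = 2 + 1 \left(-8\right) = 2 - 8 = -6$)
$- 25 I \left(-29\right) = \left(-25\right) \left(-6\right) \left(-29\right) = 150 \left(-29\right) = -4350$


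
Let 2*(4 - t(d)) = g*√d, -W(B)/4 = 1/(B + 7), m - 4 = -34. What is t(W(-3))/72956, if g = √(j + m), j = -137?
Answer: 1/18239 + √167/145912 ≈ 0.00014339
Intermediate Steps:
m = -30 (m = 4 - 34 = -30)
g = I*√167 (g = √(-137 - 30) = √(-167) = I*√167 ≈ 12.923*I)
W(B) = -4/(7 + B) (W(B) = -4/(B + 7) = -4/(7 + B))
t(d) = 4 - I*√167*√d/2
t(W(-3))/72956 = (4 - I*√167*√(-4/(7 - 3))/2)/72956 = (4 - I*√167*√(-4/4)/2)*(1/72956) = (4 - I*√167*√(-4*¼)/2)*(1/72956) = (4 - I*√167*√(-1)/2)*(1/72956) = (4 - I*√167*I/2)*(1/72956) = (4 + √167/2)*(1/72956) = 1/18239 + √167/145912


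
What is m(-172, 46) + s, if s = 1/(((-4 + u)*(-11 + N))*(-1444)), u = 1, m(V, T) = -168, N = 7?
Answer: -2911105/17328 ≈ -168.00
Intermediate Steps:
s = -1/17328 (s = 1/(((-4 + 1)*(-11 + 7))*(-1444)) = 1/(-3*(-4)*(-1444)) = 1/(12*(-1444)) = 1/(-17328) = -1/17328 ≈ -5.7710e-5)
m(-172, 46) + s = -168 - 1/17328 = -2911105/17328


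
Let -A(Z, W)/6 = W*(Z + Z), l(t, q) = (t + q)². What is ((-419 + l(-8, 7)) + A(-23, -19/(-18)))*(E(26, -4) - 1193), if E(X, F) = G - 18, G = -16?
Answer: 155420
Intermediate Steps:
l(t, q) = (q + t)²
A(Z, W) = -12*W*Z (A(Z, W) = -6*W*(Z + Z) = -6*W*2*Z = -12*W*Z)
E(X, F) = -34 (E(X, F) = -16 - 18 = -34)
((-419 + l(-8, 7)) + A(-23, -19/(-18)))*(E(26, -4) - 1193) = ((-419 + (7 - 8)²) - 12*(-19/(-18))*(-23))*(-34 - 1193) = ((-419 + (-1)²) - 12*(-19*(-1/18))*(-23))*(-1227) = ((-419 + 1) - 12*19/18*(-23))*(-1227) = (-418 + 874/3)*(-1227) = -380/3*(-1227) = 155420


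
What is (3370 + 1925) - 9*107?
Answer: 4332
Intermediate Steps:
(3370 + 1925) - 9*107 = 5295 - 963 = 4332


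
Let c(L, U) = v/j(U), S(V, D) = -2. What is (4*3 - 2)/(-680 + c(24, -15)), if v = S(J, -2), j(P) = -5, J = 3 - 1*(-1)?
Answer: -25/1699 ≈ -0.014715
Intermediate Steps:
J = 4 (J = 3 + 1 = 4)
v = -2
c(L, U) = ⅖ (c(L, U) = -2/(-5) = -2*(-⅕) = ⅖)
(4*3 - 2)/(-680 + c(24, -15)) = (4*3 - 2)/(-680 + ⅖) = (12 - 2)/(-3398/5) = -5/3398*10 = -25/1699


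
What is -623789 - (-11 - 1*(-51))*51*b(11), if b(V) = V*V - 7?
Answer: -856349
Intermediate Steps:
b(V) = -7 + V**2 (b(V) = V**2 - 7 = -7 + V**2)
-623789 - (-11 - 1*(-51))*51*b(11) = -623789 - (-11 - 1*(-51))*51*(-7 + 11**2) = -623789 - (-11 + 51)*51*(-7 + 121) = -623789 - 40*51*114 = -623789 - 2040*114 = -623789 - 1*232560 = -623789 - 232560 = -856349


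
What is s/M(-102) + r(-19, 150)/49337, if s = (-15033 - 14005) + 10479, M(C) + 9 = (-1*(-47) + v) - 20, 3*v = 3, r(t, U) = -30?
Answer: -915645953/937403 ≈ -976.79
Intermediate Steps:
v = 1 (v = (⅓)*3 = 1)
M(C) = 19 (M(C) = -9 + ((-1*(-47) + 1) - 20) = -9 + ((47 + 1) - 20) = -9 + (48 - 20) = -9 + 28 = 19)
s = -18559 (s = -29038 + 10479 = -18559)
s/M(-102) + r(-19, 150)/49337 = -18559/19 - 30/49337 = -915645953/937403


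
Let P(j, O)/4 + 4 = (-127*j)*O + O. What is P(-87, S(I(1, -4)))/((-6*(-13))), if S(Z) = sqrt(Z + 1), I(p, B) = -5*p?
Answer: -8/39 + 3400*I/3 ≈ -0.20513 + 1133.3*I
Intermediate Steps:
S(Z) = sqrt(1 + Z)
P(j, O) = -16 + 4*O - 508*O*j (P(j, O) = -16 + 4*((-127*j)*O + O) = -16 + 4*(-127*O*j + O) = -16 + 4*(O - 127*O*j) = -16 + (4*O - 508*O*j) = -16 + 4*O - 508*O*j)
P(-87, S(I(1, -4)))/((-6*(-13))) = (-16 + 4*sqrt(1 - 5*1) - 508*sqrt(1 - 5*1)*(-87))/((-6*(-13))) = (-16 + 4*sqrt(1 - 5) - 508*sqrt(1 - 5)*(-87))/78 = (-16 + 4*sqrt(-4) - 508*sqrt(-4)*(-87))*(1/78) = (-16 + 4*(2*I) - 508*2*I*(-87))*(1/78) = (-16 + 8*I + 88392*I)*(1/78) = (-16 + 88400*I)*(1/78) = -8/39 + 3400*I/3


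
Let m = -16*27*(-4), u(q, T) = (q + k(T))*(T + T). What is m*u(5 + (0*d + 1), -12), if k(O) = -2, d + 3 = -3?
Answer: -165888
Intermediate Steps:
d = -6 (d = -3 - 3 = -6)
u(q, T) = 2*T*(-2 + q) (u(q, T) = (q - 2)*(T + T) = (-2 + q)*(2*T) = 2*T*(-2 + q))
m = 1728 (m = -432*(-4) = 1728)
m*u(5 + (0*d + 1), -12) = 1728*(2*(-12)*(-2 + (5 + (0*(-6) + 1)))) = 1728*(2*(-12)*(-2 + (5 + (0 + 1)))) = 1728*(2*(-12)*(-2 + (5 + 1))) = 1728*(2*(-12)*(-2 + 6)) = 1728*(2*(-12)*4) = 1728*(-96) = -165888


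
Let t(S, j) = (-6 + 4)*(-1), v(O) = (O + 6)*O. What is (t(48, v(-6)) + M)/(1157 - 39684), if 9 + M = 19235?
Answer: -19228/38527 ≈ -0.49908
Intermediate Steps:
M = 19226 (M = -9 + 19235 = 19226)
v(O) = O*(6 + O) (v(O) = (6 + O)*O = O*(6 + O))
t(S, j) = 2 (t(S, j) = -2*(-1) = 2)
(t(48, v(-6)) + M)/(1157 - 39684) = (2 + 19226)/(1157 - 39684) = 19228/(-38527) = 19228*(-1/38527) = -19228/38527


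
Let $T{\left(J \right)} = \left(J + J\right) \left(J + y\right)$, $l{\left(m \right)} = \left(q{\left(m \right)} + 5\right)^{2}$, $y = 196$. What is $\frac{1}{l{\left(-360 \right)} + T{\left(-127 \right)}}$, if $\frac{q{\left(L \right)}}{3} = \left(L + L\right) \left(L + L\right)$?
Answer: $\frac{1}{2418662574499} \approx 4.1345 \cdot 10^{-13}$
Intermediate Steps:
$q{\left(L \right)} = 12 L^{2}$ ($q{\left(L \right)} = 3 \left(L + L\right) \left(L + L\right) = 3 \cdot 2 L 2 L = 3 \cdot 4 L^{2} = 12 L^{2}$)
$l{\left(m \right)} = \left(5 + 12 m^{2}\right)^{2}$ ($l{\left(m \right)} = \left(12 m^{2} + 5\right)^{2} = \left(5 + 12 m^{2}\right)^{2}$)
$T{\left(J \right)} = 2 J \left(196 + J\right)$ ($T{\left(J \right)} = \left(J + J\right) \left(J + 196\right) = 2 J \left(196 + J\right)$)
$\frac{1}{l{\left(-360 \right)} + T{\left(-127 \right)}} = \frac{1}{\left(5 + 12 \left(-360\right)^{2}\right)^{2} + 2 \left(-127\right) \left(196 - 127\right)} = \frac{1}{\left(5 + 12 \cdot 129600\right)^{2} + 2 \left(-127\right) 69} = \frac{1}{\left(5 + 1555200\right)^{2} - 17526} = \frac{1}{1555205^{2} - 17526} = \frac{1}{2418662592025 - 17526} = \frac{1}{2418662574499}$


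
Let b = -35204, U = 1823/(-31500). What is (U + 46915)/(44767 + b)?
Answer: 1477820677/301234500 ≈ 4.9059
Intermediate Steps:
U = -1823/31500 (U = 1823*(-1/31500) = -1823/31500 ≈ -0.057873)
(U + 46915)/(44767 + b) = (-1823/31500 + 46915)/(44767 - 35204) = (1477820677/31500)/9563 = (1477820677/31500)*(1/9563) = 1477820677/301234500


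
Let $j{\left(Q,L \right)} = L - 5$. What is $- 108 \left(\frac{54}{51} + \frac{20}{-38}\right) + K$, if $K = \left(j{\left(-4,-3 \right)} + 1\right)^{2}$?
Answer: $- \frac{2749}{323} \approx -8.5108$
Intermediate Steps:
$j{\left(Q,L \right)} = -5 + L$
$K = 49$ ($K = \left(\left(-5 - 3\right) + 1\right)^{2} = \left(-8 + 1\right)^{2} = \left(-7\right)^{2} = 49$)
$- 108 \left(\frac{54}{51} + \frac{20}{-38}\right) + K = - 108 \left(\frac{54}{51} + \frac{20}{-38}\right) + 49 = - 108 \left(54 \cdot \frac{1}{51} + 20 \left(- \frac{1}{38}\right)\right) + 49 = - 108 \left(\frac{18}{17} - \frac{10}{19}\right) + 49 = \left(-108\right) \frac{172}{323} + 49 = - \frac{18576}{323} + 49 = - \frac{2749}{323}$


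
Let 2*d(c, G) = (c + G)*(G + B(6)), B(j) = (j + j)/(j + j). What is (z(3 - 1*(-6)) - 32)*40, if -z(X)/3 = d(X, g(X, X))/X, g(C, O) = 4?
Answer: -5140/3 ≈ -1713.3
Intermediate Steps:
B(j) = 1 (B(j) = (2*j)/((2*j)) = (2*j)*(1/(2*j)) = 1)
d(c, G) = (1 + G)*(G + c)/2 (d(c, G) = ((c + G)*(G + 1))/2 = ((G + c)*(1 + G))/2 = ((1 + G)*(G + c))/2 = (1 + G)*(G + c)/2)
z(X) = -3*(10 + 5*X/2)/X (z(X) = -3*((½)*4 + X/2 + (½)*4² + (½)*4*X)/X = -3*(2 + X/2 + (½)*16 + 2*X)/X = -3*(2 + X/2 + 8 + 2*X)/X = -3*(10 + 5*X/2)/X)
(z(3 - 1*(-6)) - 32)*40 = ((-15/2 - 30/(3 - 1*(-6))) - 32)*40 = ((-15/2 - 30/(3 + 6)) - 32)*40 = ((-15/2 - 30/9) - 32)*40 = ((-15/2 - 30*⅑) - 32)*40 = ((-15/2 - 10/3) - 32)*40 = (-65/6 - 32)*40 = -257/6*40 = -5140/3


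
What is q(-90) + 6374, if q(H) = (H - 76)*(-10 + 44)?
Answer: 730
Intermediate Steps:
q(H) = -2584 + 34*H (q(H) = (-76 + H)*34 = -2584 + 34*H)
q(-90) + 6374 = (-2584 + 34*(-90)) + 6374 = (-2584 - 3060) + 6374 = -5644 + 6374 = 730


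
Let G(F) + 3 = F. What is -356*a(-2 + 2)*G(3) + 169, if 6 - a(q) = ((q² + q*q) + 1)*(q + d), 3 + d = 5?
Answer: 169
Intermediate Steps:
d = 2 (d = -3 + 5 = 2)
G(F) = -3 + F
a(q) = 6 - (1 + 2*q²)*(2 + q) (a(q) = 6 - ((q² + q*q) + 1)*(q + 2) = 6 - ((q² + q²) + 1)*(2 + q) = 6 - (2*q² + 1)*(2 + q) = 6 - (1 + 2*q²)*(2 + q))
-356*a(-2 + 2)*G(3) + 169 = -356*(4 - (-2 + 2) - 4*(-2 + 2)² - 2*(-2 + 2)³)*(-3 + 3) + 169 = -356*(4 - 1*0 - 4*0² - 2*0³)*0 + 169 = -356*(4 + 0 - 4*0 - 2*0)*0 + 169 = -356*(4 + 0 + 0 + 0)*0 + 169 = -1424*0 + 169 = -356*0 + 169 = 0 + 169 = 169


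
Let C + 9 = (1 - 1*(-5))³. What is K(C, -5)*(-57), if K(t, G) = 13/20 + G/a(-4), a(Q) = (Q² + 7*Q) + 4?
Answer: -2907/40 ≈ -72.675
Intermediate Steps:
C = 207 (C = -9 + (1 - 1*(-5))³ = -9 + (1 + 5)³ = -9 + 6³ = -9 + 216 = 207)
a(Q) = 4 + Q² + 7*Q
K(t, G) = 13/20 - G/8 (K(t, G) = 13/20 + G/(4 + (-4)² + 7*(-4)) = 13*(1/20) + G/(4 + 16 - 28) = 13/20 + G/(-8) = 13/20 + G*(-⅛) = 13/20 - G/8)
K(C, -5)*(-57) = (13/20 - ⅛*(-5))*(-57) = (13/20 + 5/8)*(-57) = (51/40)*(-57) = -2907/40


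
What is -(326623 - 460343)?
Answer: 133720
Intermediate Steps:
-(326623 - 460343) = -1*(-133720) = 133720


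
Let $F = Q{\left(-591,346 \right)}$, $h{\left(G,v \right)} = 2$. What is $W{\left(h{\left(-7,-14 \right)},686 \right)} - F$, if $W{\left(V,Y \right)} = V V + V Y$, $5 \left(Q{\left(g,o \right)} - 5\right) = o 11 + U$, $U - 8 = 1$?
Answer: $608$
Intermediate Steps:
$U = 9$ ($U = 8 + 1 = 9$)
$Q{\left(g,o \right)} = \frac{34}{5} + \frac{11 o}{5}$ ($Q{\left(g,o \right)} = 5 + \frac{o 11 + 9}{5} = 5 + \frac{11 o + 9}{5} = 5 + \frac{9 + 11 o}{5} = 5 + \left(\frac{9}{5} + \frac{11 o}{5}\right) = \frac{34}{5} + \frac{11 o}{5}$)
$F = 768$ ($F = \frac{34}{5} + \frac{11}{5} \cdot 346 = \frac{34}{5} + \frac{3806}{5} = 768$)
$W{\left(V,Y \right)} = V^{2} + V Y$
$W{\left(h{\left(-7,-14 \right)},686 \right)} - F = 2 \left(2 + 686\right) - 768 = 2 \cdot 688 - 768 = 1376 - 768 = 608$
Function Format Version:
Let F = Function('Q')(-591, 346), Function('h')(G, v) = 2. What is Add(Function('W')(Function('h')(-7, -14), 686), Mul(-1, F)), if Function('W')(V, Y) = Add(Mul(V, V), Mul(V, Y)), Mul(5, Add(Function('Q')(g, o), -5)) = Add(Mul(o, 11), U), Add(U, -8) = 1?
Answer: 608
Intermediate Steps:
U = 9 (U = Add(8, 1) = 9)
Function('Q')(g, o) = Add(Rational(34, 5), Mul(Rational(11, 5), o)) (Function('Q')(g, o) = Add(5, Mul(Rational(1, 5), Add(Mul(o, 11), 9))) = Add(5, Mul(Rational(1, 5), Add(Mul(11, o), 9))) = Add(5, Mul(Rational(1, 5), Add(9, Mul(11, o)))) = Add(5, Add(Rational(9, 5), Mul(Rational(11, 5), o))) = Add(Rational(34, 5), Mul(Rational(11, 5), o)))
F = 768 (F = Add(Rational(34, 5), Mul(Rational(11, 5), 346)) = Add(Rational(34, 5), Rational(3806, 5)) = 768)
Function('W')(V, Y) = Add(Pow(V, 2), Mul(V, Y))
Add(Function('W')(Function('h')(-7, -14), 686), Mul(-1, F)) = Add(Mul(2, Add(2, 686)), Mul(-1, 768)) = Add(Mul(2, 688), -768) = Add(1376, -768) = 608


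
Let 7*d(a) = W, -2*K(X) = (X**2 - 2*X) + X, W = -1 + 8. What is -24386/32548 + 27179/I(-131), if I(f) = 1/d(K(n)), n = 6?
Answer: 442298853/16274 ≈ 27178.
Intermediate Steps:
W = 7
K(X) = X/2 - X**2/2 (K(X) = -((X**2 - 2*X) + X)/2 = -(X**2 - X)/2 = X/2 - X**2/2)
d(a) = 1 (d(a) = (1/7)*7 = 1)
I(f) = 1 (I(f) = 1/1 = 1)
-24386/32548 + 27179/I(-131) = -24386/32548 + 27179/1 = -24386*1/32548 + 27179*1 = -12193/16274 + 27179 = 442298853/16274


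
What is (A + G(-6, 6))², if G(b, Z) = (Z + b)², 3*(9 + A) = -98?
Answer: 15625/9 ≈ 1736.1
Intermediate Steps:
A = -125/3 (A = -9 + (⅓)*(-98) = -9 - 98/3 = -125/3 ≈ -41.667)
(A + G(-6, 6))² = (-125/3 + (6 - 6)²)² = (-125/3 + 0²)² = (-125/3 + 0)² = (-125/3)² = 15625/9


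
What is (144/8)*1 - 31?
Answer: -13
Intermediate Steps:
(144/8)*1 - 31 = (144*(⅛))*1 - 31 = 18*1 - 31 = 18 - 31 = -13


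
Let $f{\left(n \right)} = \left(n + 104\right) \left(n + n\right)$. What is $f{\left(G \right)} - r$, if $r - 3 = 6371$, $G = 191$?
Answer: $106316$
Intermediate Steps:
$r = 6374$ ($r = 3 + 6371 = 6374$)
$f{\left(n \right)} = 2 n \left(104 + n\right)$ ($f{\left(n \right)} = \left(104 + n\right) 2 n = 2 n \left(104 + n\right)$)
$f{\left(G \right)} - r = 2 \cdot 191 \left(104 + 191\right) - 6374 = 2 \cdot 191 \cdot 295 - 6374 = 112690 - 6374 = 106316$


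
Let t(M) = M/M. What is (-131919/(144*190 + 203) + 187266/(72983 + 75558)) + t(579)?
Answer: -10339531838/4094235583 ≈ -2.5254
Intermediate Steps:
t(M) = 1
(-131919/(144*190 + 203) + 187266/(72983 + 75558)) + t(579) = (-131919/(144*190 + 203) + 187266/(72983 + 75558)) + 1 = (-131919/(27360 + 203) + 187266/148541) + 1 = (-131919/27563 + 187266*(1/148541)) + 1 = (-131919*1/27563 + 187266/148541) + 1 = (-131919/27563 + 187266/148541) + 1 = -14433767421/4094235583 + 1 = -10339531838/4094235583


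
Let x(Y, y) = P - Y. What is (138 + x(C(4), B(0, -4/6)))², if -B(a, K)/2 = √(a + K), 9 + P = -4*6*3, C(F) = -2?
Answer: 3481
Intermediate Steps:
P = -81 (P = -9 - 4*6*3 = -9 - 24*3 = -9 - 72 = -81)
B(a, K) = -2*√(K + a) (B(a, K) = -2*√(a + K) = -2*√(K + a))
x(Y, y) = -81 - Y
(138 + x(C(4), B(0, -4/6)))² = (138 + (-81 - 1*(-2)))² = (138 + (-81 + 2))² = (138 - 79)² = 59² = 3481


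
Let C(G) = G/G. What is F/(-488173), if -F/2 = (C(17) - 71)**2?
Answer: 1400/69739 ≈ 0.020075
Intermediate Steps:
C(G) = 1
F = -9800 (F = -2*(1 - 71)**2 = -2*(-70)**2 = -2*4900 = -9800)
F/(-488173) = -9800/(-488173) = -9800*(-1/488173) = 1400/69739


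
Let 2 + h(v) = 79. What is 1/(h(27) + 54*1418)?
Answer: 1/76649 ≈ 1.3046e-5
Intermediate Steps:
h(v) = 77 (h(v) = -2 + 79 = 77)
1/(h(27) + 54*1418) = 1/(77 + 54*1418) = 1/(77 + 76572) = 1/76649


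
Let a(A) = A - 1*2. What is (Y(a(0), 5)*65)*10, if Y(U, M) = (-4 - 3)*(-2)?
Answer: 9100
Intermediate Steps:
a(A) = -2 + A (a(A) = A - 2 = -2 + A)
Y(U, M) = 14 (Y(U, M) = -7*(-2) = 14)
(Y(a(0), 5)*65)*10 = (14*65)*10 = 910*10 = 9100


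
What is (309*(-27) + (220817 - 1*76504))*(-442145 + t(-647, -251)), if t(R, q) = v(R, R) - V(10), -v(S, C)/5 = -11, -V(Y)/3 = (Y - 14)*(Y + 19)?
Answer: -60158294860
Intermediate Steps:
V(Y) = -3*(-14 + Y)*(19 + Y) (V(Y) = -3*(Y - 14)*(Y + 19) = -3*(-14 + Y)*(19 + Y))
v(S, C) = 55 (v(S, C) = -5*(-11) = 55)
t(R, q) = -293 (t(R, q) = 55 - (798 - 15*10 - 3*10²) = 55 - (798 - 150 - 3*100) = 55 - (798 - 150 - 300) = 55 - 1*348 = 55 - 348 = -293)
(309*(-27) + (220817 - 1*76504))*(-442145 + t(-647, -251)) = (309*(-27) + (220817 - 1*76504))*(-442145 - 293) = (-8343 + (220817 - 76504))*(-442438) = (-8343 + 144313)*(-442438) = 135970*(-442438) = -60158294860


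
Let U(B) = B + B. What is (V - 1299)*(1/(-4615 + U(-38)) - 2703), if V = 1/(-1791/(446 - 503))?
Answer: 9832961860616/2800527 ≈ 3.5111e+6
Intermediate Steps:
U(B) = 2*B
V = 19/597 (V = 1/(-1791/(-57)) = 1/(-1791*(-1/57)) = 1/(597/19) = 19/597 ≈ 0.031826)
(V - 1299)*(1/(-4615 + U(-38)) - 2703) = (19/597 - 1299)*(1/(-4615 + 2*(-38)) - 2703) = -775484*(1/(-4615 - 76) - 2703)/597 = -775484*(1/(-4691) - 2703)/597 = -775484*(-1/4691 - 2703)/597 = -775484/597*(-12679774/4691) = 9832961860616/2800527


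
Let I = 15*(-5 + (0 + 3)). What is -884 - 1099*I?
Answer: 32086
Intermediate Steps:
I = -30 (I = 15*(-5 + 3) = 15*(-2) = -30)
-884 - 1099*I = -884 - 1099*(-30) = -884 + 32970 = 32086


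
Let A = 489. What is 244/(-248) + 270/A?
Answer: -4363/10106 ≈ -0.43172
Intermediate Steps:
244/(-248) + 270/A = 244/(-248) + 270/489 = 244*(-1/248) + 270*(1/489) = -61/62 + 90/163 = -4363/10106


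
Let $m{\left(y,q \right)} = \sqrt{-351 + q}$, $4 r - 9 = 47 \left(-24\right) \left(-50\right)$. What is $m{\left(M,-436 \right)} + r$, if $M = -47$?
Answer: $\frac{56409}{4} + i \sqrt{787} \approx 14102.0 + 28.054 i$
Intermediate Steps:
$r = \frac{56409}{4}$ ($r = \frac{9}{4} + \frac{47 \left(-24\right) \left(-50\right)}{4} = \frac{9}{4} + \frac{\left(-1128\right) \left(-50\right)}{4} = \frac{9}{4} + \frac{1}{4} \cdot 56400 = \frac{9}{4} + 14100 = \frac{56409}{4} \approx 14102.0$)
$m{\left(M,-436 \right)} + r = \sqrt{-351 - 436} + \frac{56409}{4} = \sqrt{-787} + \frac{56409}{4} = i \sqrt{787} + \frac{56409}{4} = \frac{56409}{4} + i \sqrt{787}$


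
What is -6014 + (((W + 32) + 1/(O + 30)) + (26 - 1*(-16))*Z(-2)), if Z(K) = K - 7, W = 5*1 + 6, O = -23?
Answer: -44442/7 ≈ -6348.9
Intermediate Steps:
W = 11 (W = 5 + 6 = 11)
Z(K) = -7 + K
-6014 + (((W + 32) + 1/(O + 30)) + (26 - 1*(-16))*Z(-2)) = -6014 + (((11 + 32) + 1/(-23 + 30)) + (26 - 1*(-16))*(-7 - 2)) = -6014 + ((43 + 1/7) + (26 + 16)*(-9)) = -6014 + ((43 + ⅐) + 42*(-9)) = -6014 + (302/7 - 378) = -6014 - 2344/7 = -44442/7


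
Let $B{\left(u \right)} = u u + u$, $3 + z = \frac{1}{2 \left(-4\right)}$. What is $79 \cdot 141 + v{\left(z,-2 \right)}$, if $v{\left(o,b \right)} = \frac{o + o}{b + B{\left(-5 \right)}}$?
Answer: $\frac{801983}{72} \approx 11139.0$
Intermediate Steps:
$z = - \frac{25}{8}$ ($z = -3 + \frac{1}{2 \left(-4\right)} = -3 + \frac{1}{-8} = -3 - \frac{1}{8} = - \frac{25}{8} \approx -3.125$)
$B{\left(u \right)} = u + u^{2}$ ($B{\left(u \right)} = u^{2} + u = u + u^{2}$)
$v{\left(o,b \right)} = \frac{2 o}{20 + b}$ ($v{\left(o,b \right)} = \frac{o + o}{b - 5 \left(1 - 5\right)} = \frac{2 o}{b - -20} = \frac{2 o}{b + 20} = \frac{2 o}{20 + b}$)
$79 \cdot 141 + v{\left(z,-2 \right)} = 79 \cdot 141 + 2 \left(- \frac{25}{8}\right) \frac{1}{20 - 2} = 11139 + 2 \left(- \frac{25}{8}\right) \frac{1}{18} = 11139 - \frac{25}{72} = \frac{801983}{72}$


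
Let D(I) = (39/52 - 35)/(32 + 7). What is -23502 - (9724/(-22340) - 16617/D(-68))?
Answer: -32459832163/765145 ≈ -42423.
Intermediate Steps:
D(I) = -137/156 (D(I) = (39*(1/52) - 35)/39 = (¾ - 35)*(1/39) = -137/4*1/39 = -137/156)
-23502 - (9724/(-22340) - 16617/D(-68)) = -23502 - (9724/(-22340) - 16617/(-137/156)) = -23502 - (9724*(-1/22340) - 16617*(-156/137)) = -23502 - (-2431/5585 + 2592252/137) = -23502 - 1*14477394373/765145 = -23502 - 14477394373/765145 = -32459832163/765145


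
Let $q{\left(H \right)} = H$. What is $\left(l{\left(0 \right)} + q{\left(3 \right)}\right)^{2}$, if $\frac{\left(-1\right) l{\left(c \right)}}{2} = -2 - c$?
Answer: $49$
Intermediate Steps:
$l{\left(c \right)} = 4 + 2 c$ ($l{\left(c \right)} = - 2 \left(-2 - c\right) = 4 + 2 c$)
$\left(l{\left(0 \right)} + q{\left(3 \right)}\right)^{2} = \left(\left(4 + 2 \cdot 0\right) + 3\right)^{2} = \left(\left(4 + 0\right) + 3\right)^{2} = \left(4 + 3\right)^{2} = 7^{2} = 49$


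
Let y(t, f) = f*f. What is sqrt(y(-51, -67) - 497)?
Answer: 2*sqrt(998) ≈ 63.182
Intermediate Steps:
y(t, f) = f**2
sqrt(y(-51, -67) - 497) = sqrt((-67)**2 - 497) = sqrt(4489 - 497) = sqrt(3992) = 2*sqrt(998)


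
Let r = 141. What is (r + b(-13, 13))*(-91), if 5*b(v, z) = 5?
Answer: -12922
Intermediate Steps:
b(v, z) = 1 (b(v, z) = (⅕)*5 = 1)
(r + b(-13, 13))*(-91) = (141 + 1)*(-91) = 142*(-91) = -12922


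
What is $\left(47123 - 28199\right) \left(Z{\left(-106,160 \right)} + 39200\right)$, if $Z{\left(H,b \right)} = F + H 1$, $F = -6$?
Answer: $739701312$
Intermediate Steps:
$Z{\left(H,b \right)} = -6 + H$ ($Z{\left(H,b \right)} = -6 + H 1 = -6 + H$)
$\left(47123 - 28199\right) \left(Z{\left(-106,160 \right)} + 39200\right) = \left(47123 - 28199\right) \left(\left(-6 - 106\right) + 39200\right) = 18924 \left(-112 + 39200\right) = 18924 \cdot 39088 = 739701312$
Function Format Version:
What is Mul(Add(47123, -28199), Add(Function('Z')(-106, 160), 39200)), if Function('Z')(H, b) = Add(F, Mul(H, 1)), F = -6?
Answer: 739701312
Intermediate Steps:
Function('Z')(H, b) = Add(-6, H) (Function('Z')(H, b) = Add(-6, Mul(H, 1)) = Add(-6, H))
Mul(Add(47123, -28199), Add(Function('Z')(-106, 160), 39200)) = Mul(Add(47123, -28199), Add(Add(-6, -106), 39200)) = Mul(18924, Add(-112, 39200)) = Mul(18924, 39088) = 739701312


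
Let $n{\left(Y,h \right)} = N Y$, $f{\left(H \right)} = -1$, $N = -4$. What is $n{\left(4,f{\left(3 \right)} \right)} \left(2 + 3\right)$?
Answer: $-80$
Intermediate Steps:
$n{\left(Y,h \right)} = - 4 Y$
$n{\left(4,f{\left(3 \right)} \right)} \left(2 + 3\right) = \left(-4\right) 4 \left(2 + 3\right) = \left(-16\right) 5 = -80$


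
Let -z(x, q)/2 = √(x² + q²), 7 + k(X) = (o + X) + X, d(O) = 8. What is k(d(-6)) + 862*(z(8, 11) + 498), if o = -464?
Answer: 428821 - 1724*√185 ≈ 4.0537e+5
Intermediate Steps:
k(X) = -471 + 2*X (k(X) = -7 + ((-464 + X) + X) = -7 + (-464 + 2*X) = -471 + 2*X)
z(x, q) = -2*√(q² + x²) (z(x, q) = -2*√(x² + q²) = -2*√(q² + x²))
k(d(-6)) + 862*(z(8, 11) + 498) = (-471 + 2*8) + 862*(-2*√(11² + 8²) + 498) = (-471 + 16) + 862*(-2*√(121 + 64) + 498) = -455 + 862*(-2*√185 + 498) = -455 + 862*(498 - 2*√185) = -455 + (429276 - 1724*√185) = 428821 - 1724*√185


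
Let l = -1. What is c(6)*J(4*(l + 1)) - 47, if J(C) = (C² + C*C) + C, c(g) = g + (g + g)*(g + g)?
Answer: -47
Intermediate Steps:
c(g) = g + 4*g² (c(g) = g + (2*g)*(2*g) = g + 4*g²)
J(C) = C + 2*C² (J(C) = (C² + C²) + C = 2*C² + C = C + 2*C²)
c(6)*J(4*(l + 1)) - 47 = (6*(1 + 4*6))*((4*(-1 + 1))*(1 + 2*(4*(-1 + 1)))) - 47 = (6*(1 + 24))*((4*0)*(1 + 2*(4*0))) - 47 = (6*25)*(0*(1 + 2*0)) - 47 = 150*(0*(1 + 0)) - 47 = 150*(0*1) - 47 = 150*0 - 47 = 0 - 47 = -47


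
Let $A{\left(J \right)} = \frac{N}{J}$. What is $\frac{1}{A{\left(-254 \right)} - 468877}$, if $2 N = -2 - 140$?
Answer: $- \frac{254}{119094687} \approx -2.1328 \cdot 10^{-6}$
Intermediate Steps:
$N = -71$ ($N = \frac{-2 - 140}{2} = \frac{1}{2} \left(-142\right) = -71$)
$A{\left(J \right)} = - \frac{71}{J}$
$\frac{1}{A{\left(-254 \right)} - 468877} = \frac{1}{- \frac{71}{-254} - 468877} = \frac{1}{\left(-71\right) \left(- \frac{1}{254}\right) - 468877} = \frac{1}{\frac{71}{254} - 468877} = \frac{1}{- \frac{119094687}{254}} = - \frac{254}{119094687}$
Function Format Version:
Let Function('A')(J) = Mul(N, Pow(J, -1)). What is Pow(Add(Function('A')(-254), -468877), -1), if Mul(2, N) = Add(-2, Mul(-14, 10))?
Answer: Rational(-254, 119094687) ≈ -2.1328e-6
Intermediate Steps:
N = -71 (N = Mul(Rational(1, 2), Add(-2, Mul(-14, 10))) = Mul(Rational(1, 2), Add(-2, -140)) = Mul(Rational(1, 2), -142) = -71)
Function('A')(J) = Mul(-71, Pow(J, -1))
Pow(Add(Function('A')(-254), -468877), -1) = Pow(Add(Mul(-71, Pow(-254, -1)), -468877), -1) = Pow(Add(Mul(-71, Rational(-1, 254)), -468877), -1) = Pow(Add(Rational(71, 254), -468877), -1) = Pow(Rational(-119094687, 254), -1) = Rational(-254, 119094687)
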